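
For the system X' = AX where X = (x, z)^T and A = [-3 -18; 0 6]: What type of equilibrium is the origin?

A = [[-3,-18],[0,6]]; det(A-λI) = λ^2 - 3λ - 18.
λ = -3, 6: opposite signs.

saddle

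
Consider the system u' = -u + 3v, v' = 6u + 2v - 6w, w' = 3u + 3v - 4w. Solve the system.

u(t) = C_1e^(-4t) + C_2e^(2t) + C_3e^(-t), v(t) = -C_1e^(-4t) + C_2e^(2t), w(t) = C_2e^(2t) + C_3e^(-t)

Coefficient matrix A = [[-1, 3, 0], [6, 2, -6], [3, 3, -4]].
det(A - λI) = 0 gives eigenvalues λ = -4, 2, -1.
For λ=-4: eigenvector (1,-1,0).
For λ=2: eigenvector (1,1,1).
For λ=-1: eigenvector (1,0,1).
General solution: C_1e^(-4t)(1,-1,0) + C_2e^(2t)(1,1,1) + C_3e^(-t)(1,0,1).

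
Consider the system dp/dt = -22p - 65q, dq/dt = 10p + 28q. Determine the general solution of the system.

Coefficient matrix A = [[-22, -65], [10, 28]].
Characteristic polynomial det(A - λI) = λ^2 - 6λ + 34 = 0.
Eigenvalues λ = 3 ± 5i (complex conjugate pair).
For λ=3+5i: an eigenvector is (2,-1) - i(3,-1) = (2 - 3i, -1 + i).
A real fundamental pair from Re and Im of e^((3+5i)t)v: X_1 = e^(3t)(cos(5t)·(2,-1) + sin(5t)·(3,-1)), X_2 = e^(3t)(sin(5t)·(2,-1) - cos(5t)·(3,-1)).
General solution: c_1X_1 + c_2X_2.

p(t) = 3c_1e^(3t)sin(5t) + 2c_1e^(3t)cos(5t) + 2c_2e^(3t)sin(5t) - 3c_2e^(3t)cos(5t), q(t) = -c_1e^(3t)sin(5t) - c_1e^(3t)cos(5t) - c_2e^(3t)sin(5t) + c_2e^(3t)cos(5t)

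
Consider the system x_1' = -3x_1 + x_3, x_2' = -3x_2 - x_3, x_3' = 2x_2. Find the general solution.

x_1(t) = C_1e^(-3t) - C_2e^(-t) - C_3e^(-2t), x_2(t) = C_2e^(-t) + C_3e^(-2t), x_3(t) = -2C_2e^(-t) - C_3e^(-2t)

Coefficient matrix A = [[-3, 0, 1], [0, -3, -1], [0, 2, 0]].
det(A - λI) = 0 gives eigenvalues λ = -3, -1, -2.
For λ=-3: eigenvector (1,0,0).
For λ=-1: eigenvector (-1,1,-2).
For λ=-2: eigenvector (-1,1,-1).
General solution: C_1e^(-3t)(1,0,0) + C_2e^(-t)(-1,1,-2) + C_3e^(-2t)(-1,1,-1).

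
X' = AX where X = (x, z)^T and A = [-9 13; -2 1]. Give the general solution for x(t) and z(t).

x(t) = -2C_1e^(-4t)sin(t) + 3C_1e^(-4t)cos(t) + 3C_2e^(-4t)sin(t) + 2C_2e^(-4t)cos(t), z(t) = -C_1e^(-4t)sin(t) + C_1e^(-4t)cos(t) + C_2e^(-4t)sin(t) + C_2e^(-4t)cos(t)

Coefficient matrix A = [[-9, 13], [-2, 1]].
Characteristic polynomial det(A - λI) = λ^2 + 8λ + 17 = 0.
Eigenvalues λ = -4 ± i (complex conjugate pair).
For λ=-4+i: an eigenvector is (3,1) - i(-2,-1) = (3 + 2i, 1 + i).
A real fundamental pair from Re and Im of e^((-4+i)t)v: X_1 = e^(-4t)(cos(t)·(3,1) + sin(t)·(-2,-1)), X_2 = e^(-4t)(sin(t)·(3,1) - cos(t)·(-2,-1)).
General solution: C_1X_1 + C_2X_2.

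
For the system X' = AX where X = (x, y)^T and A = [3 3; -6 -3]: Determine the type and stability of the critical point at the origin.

A = [[3,3],[-6,-3]]; det(A-λI) = λ^2 + 9.
λ = 0 ± 3i: zero real part.

center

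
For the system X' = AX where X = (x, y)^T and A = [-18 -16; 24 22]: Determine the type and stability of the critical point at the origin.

saddle

A = [[-18,-16],[24,22]]; det(A-λI) = λ^2 - 4λ - 12.
λ = 6, -2: opposite signs.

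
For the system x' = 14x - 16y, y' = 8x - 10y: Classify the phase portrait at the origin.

A = [[14,-16],[8,-10]]; det(A-λI) = λ^2 - 4λ - 12.
λ = -2, 6: opposite signs.

saddle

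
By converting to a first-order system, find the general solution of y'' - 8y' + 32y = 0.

Let x_1 = y, x_2 = y'. Then x_1' = x_2 and x_2' = -32x_1 + 8x_2.
A = [[0,1],[-32,8]]; det(A-λI) = λ^2 - 8λ + 32.
Eigenvalues λ = 4 ± 4i.

y(t) = C_1e^(4t)cos(4t) + C_2e^(4t)sin(4t)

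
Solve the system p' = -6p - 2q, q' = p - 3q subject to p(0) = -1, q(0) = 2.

Coefficient matrix A = [[-6, -2], [1, -3]].
Characteristic polynomial det(A - λI) = λ^2 + 9λ + 20 = 0.
Eigenvalues λ = -5, -4.
For λ=-5: (A-λI) row 1 is [-1, -2], so an eigenvector is (-2, 1).
For λ=-4: (A-λI) row 1 is [-2, -2], so an eigenvector is (-1, 1).
General solution: C_1e^(-5t)(-2,1) + C_2e^(-4t)(-1,1).
Applying p(0)=-1, q(0)=2 gives C_1=-1, C_2=3.

p(t) = -3e^(-4t) + 2e^(-5t), q(t) = 3e^(-4t) - e^(-5t)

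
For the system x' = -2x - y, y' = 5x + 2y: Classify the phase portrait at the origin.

A = [[-2,-1],[5,2]]; det(A-λI) = λ^2 + 1.
λ = 0 ± i: zero real part.

center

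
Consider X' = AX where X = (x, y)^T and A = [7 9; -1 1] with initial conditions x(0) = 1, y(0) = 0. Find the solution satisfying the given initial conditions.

Coefficient matrix A = [[7, 9], [-1, 1]].
Characteristic polynomial det(A - λI) = λ^2 - 8λ + 16 = 0.
Single eigenvalue λ = 4 with algebraic multiplicity 2.
Eigenvector v = (-3,1); generalized eigenvector w with (A-λI)w=v is (-1,0).
General solution: e^(4t)[c_1·v + c_2·(t·v + w)].
Applying x(0)=1, y(0)=0 gives c_1=0, c_2=-1.

x(t) = 3te^(4t) + e^(4t), y(t) = -te^(4t)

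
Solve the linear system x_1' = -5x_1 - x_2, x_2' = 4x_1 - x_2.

x_1(t) = c_1e^(-3t) + c_2te^(-3t) - c_2e^(-3t), x_2(t) = -2c_1e^(-3t) - 2c_2te^(-3t) + c_2e^(-3t)

Coefficient matrix A = [[-5, -1], [4, -1]].
Characteristic polynomial det(A - λI) = λ^2 + 6λ + 9 = 0.
Single eigenvalue λ = -3 with algebraic multiplicity 2.
Eigenvector v = (1,-2); generalized eigenvector w with (A-λI)w=v is (-1,1).
General solution: e^(-3t)[c_1·v + c_2·(t·v + w)].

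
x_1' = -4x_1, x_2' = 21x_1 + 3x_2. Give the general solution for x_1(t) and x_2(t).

Coefficient matrix A = [[-4, 0], [21, 3]].
Characteristic polynomial det(A - λI) = λ^2 + λ - 12 = 0.
Eigenvalues λ = 3, -4.
For λ=3: (A-λI) row 1 is [-7, 0], so an eigenvector is (0, -1).
For λ=-4: (A-λI) row 2 is [21, 7], so an eigenvector is (-1, 3).
General solution: C_1e^(3t)(0,-1) + C_2e^(-4t)(-1,3).

x_1(t) = -C_2e^(-4t), x_2(t) = -C_1e^(3t) + 3C_2e^(-4t)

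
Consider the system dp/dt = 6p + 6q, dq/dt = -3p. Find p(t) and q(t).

Coefficient matrix A = [[6, 6], [-3, 0]].
Characteristic polynomial det(A - λI) = λ^2 - 6λ + 18 = 0.
Eigenvalues λ = 3 ± 3i (complex conjugate pair).
For λ=3+3i: an eigenvector is (1,-1) - i(-1,0) = (1 + i, -1).
A real fundamental pair from Re and Im of e^((3+3i)t)v: X_1 = e^(3t)(cos(3t)·(1,-1) + sin(3t)·(-1,0)), X_2 = e^(3t)(sin(3t)·(1,-1) - cos(3t)·(-1,0)).
General solution: C_1X_1 + C_2X_2.

p(t) = -C_1e^(3t)sin(3t) + C_1e^(3t)cos(3t) + C_2e^(3t)sin(3t) + C_2e^(3t)cos(3t), q(t) = -C_1e^(3t)cos(3t) - C_2e^(3t)sin(3t)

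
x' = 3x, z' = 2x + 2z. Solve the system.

x(t) = -C_2e^(3t), z(t) = -C_1e^(2t) - 2C_2e^(3t)

Coefficient matrix A = [[3, 0], [2, 2]].
Characteristic polynomial det(A - λI) = λ^2 - 5λ + 6 = 0.
Eigenvalues λ = 2, 3.
For λ=2: (A-λI) row 1 is [1, 0], so an eigenvector is (0, -1).
For λ=3: (A-λI) row 2 is [2, -1], so an eigenvector is (-1, -2).
General solution: C_1e^(2t)(0,-1) + C_2e^(3t)(-1,-2).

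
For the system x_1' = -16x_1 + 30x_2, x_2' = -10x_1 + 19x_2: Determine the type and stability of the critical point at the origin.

A = [[-16,30],[-10,19]]; det(A-λI) = λ^2 - 3λ - 4.
λ = 4, -1: opposite signs.

saddle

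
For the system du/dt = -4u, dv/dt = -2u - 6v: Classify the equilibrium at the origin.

stable node

A = [[-4,0],[-2,-6]]; det(A-λI) = λ^2 + 10λ + 24.
λ = -4, -6: both negative.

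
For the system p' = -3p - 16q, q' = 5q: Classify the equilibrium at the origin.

A = [[-3,-16],[0,5]]; det(A-λI) = λ^2 - 2λ - 15.
λ = -3, 5: opposite signs.

saddle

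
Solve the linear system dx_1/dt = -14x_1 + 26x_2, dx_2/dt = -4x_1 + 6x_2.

x_1(t) = 3K_1e^(-4t)sin(2t) + 2K_1e^(-4t)cos(2t) + 2K_2e^(-4t)sin(2t) - 3K_2e^(-4t)cos(2t), x_2(t) = K_1e^(-4t)sin(2t) + K_1e^(-4t)cos(2t) + K_2e^(-4t)sin(2t) - K_2e^(-4t)cos(2t)

Coefficient matrix A = [[-14, 26], [-4, 6]].
Characteristic polynomial det(A - λI) = λ^2 + 8λ + 20 = 0.
Eigenvalues λ = -4 ± 2i (complex conjugate pair).
For λ=-4+2i: an eigenvector is (2,1) - i(3,1) = (2 - 3i, 1 - i).
A real fundamental pair from Re and Im of e^((-4+2i)t)v: X_1 = e^(-4t)(cos(2t)·(2,1) + sin(2t)·(3,1)), X_2 = e^(-4t)(sin(2t)·(2,1) - cos(2t)·(3,1)).
General solution: K_1X_1 + K_2X_2.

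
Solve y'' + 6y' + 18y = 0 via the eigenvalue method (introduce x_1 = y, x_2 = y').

y(t) = c_1e^(-3t)cos(3t) + c_2e^(-3t)sin(3t)

Let x_1 = y, x_2 = y'. Then x_1' = x_2 and x_2' = -18x_1 - 6x_2.
A = [[0,1],[-18,-6]]; det(A-λI) = λ^2 + 6λ + 18.
Eigenvalues λ = -3 ± 3i.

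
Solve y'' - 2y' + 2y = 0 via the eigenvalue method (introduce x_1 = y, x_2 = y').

y(t) = c_1e^(t)cos(t) + c_2e^(t)sin(t)

Let x_1 = y, x_2 = y'. Then x_1' = x_2 and x_2' = -2x_1 + 2x_2.
A = [[0,1],[-2,2]]; det(A-λI) = λ^2 - 2λ + 2.
Eigenvalues λ = 1 ± i.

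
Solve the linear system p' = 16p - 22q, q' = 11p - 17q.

p(t) = 2C_1e^(5t) + C_2e^(-6t), q(t) = C_1e^(5t) + C_2e^(-6t)

Coefficient matrix A = [[16, -22], [11, -17]].
Characteristic polynomial det(A - λI) = λ^2 + λ - 30 = 0.
Eigenvalues λ = 5, -6.
For λ=5: (A-λI) row 1 is [11, -22], so an eigenvector is (2, 1).
For λ=-6: (A-λI) row 1 is [22, -22], so an eigenvector is (1, 1).
General solution: C_1e^(5t)(2,1) + C_2e^(-6t)(1,1).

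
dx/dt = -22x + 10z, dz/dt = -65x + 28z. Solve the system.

Coefficient matrix A = [[-22, 10], [-65, 28]].
Characteristic polynomial det(A - λI) = λ^2 - 6λ + 34 = 0.
Eigenvalues λ = 3 ± 5i (complex conjugate pair).
For λ=3+5i: an eigenvector is (1,2) - i(-1,-3) = (1 + i, 2 + 3i).
A real fundamental pair from Re and Im of e^((3+5i)t)v: X_1 = e^(3t)(cos(5t)·(1,2) + sin(5t)·(-1,-3)), X_2 = e^(3t)(sin(5t)·(1,2) - cos(5t)·(-1,-3)).
General solution: c_1X_1 + c_2X_2.

x(t) = -c_1e^(3t)sin(5t) + c_1e^(3t)cos(5t) + c_2e^(3t)sin(5t) + c_2e^(3t)cos(5t), z(t) = -3c_1e^(3t)sin(5t) + 2c_1e^(3t)cos(5t) + 2c_2e^(3t)sin(5t) + 3c_2e^(3t)cos(5t)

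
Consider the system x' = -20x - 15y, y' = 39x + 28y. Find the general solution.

x(t) = K_1e^(4t)sin(3t) - 2K_1e^(4t)cos(3t) - 2K_2e^(4t)sin(3t) - K_2e^(4t)cos(3t), y(t) = -2K_1e^(4t)sin(3t) + 3K_1e^(4t)cos(3t) + 3K_2e^(4t)sin(3t) + 2K_2e^(4t)cos(3t)

Coefficient matrix A = [[-20, -15], [39, 28]].
Characteristic polynomial det(A - λI) = λ^2 - 8λ + 25 = 0.
Eigenvalues λ = 4 ± 3i (complex conjugate pair).
For λ=4+3i: an eigenvector is (-2,3) - i(1,-2) = (-2 - i, 3 + 2i).
A real fundamental pair from Re and Im of e^((4+3i)t)v: X_1 = e^(4t)(cos(3t)·(-2,3) + sin(3t)·(1,-2)), X_2 = e^(4t)(sin(3t)·(-2,3) - cos(3t)·(1,-2)).
General solution: K_1X_1 + K_2X_2.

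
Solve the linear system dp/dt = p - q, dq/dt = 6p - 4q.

Coefficient matrix A = [[1, -1], [6, -4]].
Characteristic polynomial det(A - λI) = λ^2 + 3λ + 2 = 0.
Eigenvalues λ = -2, -1.
For λ=-2: (A-λI) row 1 is [3, -1], so an eigenvector is (-1, -3).
For λ=-1: (A-λI) row 1 is [2, -1], so an eigenvector is (-1, -2).
General solution: C_1e^(-2t)(-1,-3) + C_2e^(-t)(-1,-2).

p(t) = -C_1e^(-2t) - C_2e^(-t), q(t) = -3C_1e^(-2t) - 2C_2e^(-t)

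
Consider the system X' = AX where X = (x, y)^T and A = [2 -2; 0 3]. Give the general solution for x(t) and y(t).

Coefficient matrix A = [[2, -2], [0, 3]].
Characteristic polynomial det(A - λI) = λ^2 - 5λ + 6 = 0.
Eigenvalues λ = 3, 2.
For λ=3: (A-λI) row 1 is [-1, -2], so an eigenvector is (2, -1).
For λ=2: (A-λI) row 1 is [0, -2], so an eigenvector is (-1, 0).
General solution: C_1e^(3t)(2,-1) + C_2e^(2t)(-1,0).

x(t) = 2C_1e^(3t) - C_2e^(2t), y(t) = -C_1e^(3t)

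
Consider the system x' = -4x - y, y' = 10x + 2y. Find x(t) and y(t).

x(t) = -c_1e^(-t)sin(t) + c_2e^(-t)cos(t), y(t) = 3c_1e^(-t)sin(t) + c_1e^(-t)cos(t) + c_2e^(-t)sin(t) - 3c_2e^(-t)cos(t)

Coefficient matrix A = [[-4, -1], [10, 2]].
Characteristic polynomial det(A - λI) = λ^2 + 2λ + 2 = 0.
Eigenvalues λ = -1 ± i (complex conjugate pair).
For λ=-1+i: an eigenvector is (0,1) - i(-1,3) = (0 + i, 1 - 3i).
A real fundamental pair from Re and Im of e^((-1+i)t)v: X_1 = e^(-t)(cos(t)·(0,1) + sin(t)·(-1,3)), X_2 = e^(-t)(sin(t)·(0,1) - cos(t)·(-1,3)).
General solution: c_1X_1 + c_2X_2.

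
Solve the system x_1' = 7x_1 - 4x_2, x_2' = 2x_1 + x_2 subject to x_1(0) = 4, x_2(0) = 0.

Coefficient matrix A = [[7, -4], [2, 1]].
Characteristic polynomial det(A - λI) = λ^2 - 8λ + 15 = 0.
Eigenvalues λ = 3, 5.
For λ=3: (A-λI) row 1 is [4, -4], so an eigenvector is (1, 1).
For λ=5: (A-λI) row 1 is [2, -4], so an eigenvector is (2, 1).
General solution: C_1e^(3t)(1,1) + C_2e^(5t)(2,1).
Applying x_1(0)=4, x_2(0)=0 gives C_1=-4, C_2=4.

x_1(t) = 8e^(5t) - 4e^(3t), x_2(t) = 4e^(5t) - 4e^(3t)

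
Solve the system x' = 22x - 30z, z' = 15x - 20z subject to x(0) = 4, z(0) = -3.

Coefficient matrix A = [[22, -30], [15, -20]].
Characteristic polynomial det(A - λI) = λ^2 - 2λ + 10 = 0.
Eigenvalues λ = 1 ± 3i (complex conjugate pair).
For λ=1+3i: an eigenvector is (3,2) - i(1,1) = (3 - i, 2 - i).
A real fundamental pair from Re and Im of e^((1+3i)t)v: X_1 = e^(t)(cos(3t)·(3,2) + sin(3t)·(1,1)), X_2 = e^(t)(sin(3t)·(3,2) - cos(3t)·(1,1)).
General solution: C_1X_1 + C_2X_2.
Applying x(0)=4, z(0)=-3 gives C_1=7, C_2=17.

x(t) = 58e^(t)sin(3t) + 4e^(t)cos(3t), z(t) = 41e^(t)sin(3t) - 3e^(t)cos(3t)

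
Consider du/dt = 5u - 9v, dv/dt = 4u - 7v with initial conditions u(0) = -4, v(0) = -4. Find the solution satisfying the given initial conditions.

u(t) = 12te^(-t) - 4e^(-t), v(t) = 8te^(-t) - 4e^(-t)

Coefficient matrix A = [[5, -9], [4, -7]].
Characteristic polynomial det(A - λI) = λ^2 + 2λ + 1 = 0.
Single eigenvalue λ = -1 with algebraic multiplicity 2.
Eigenvector v = (-3,-2); generalized eigenvector w with (A-λI)w=v is (-2,-1).
General solution: e^(-t)[c_1·v + c_2·(t·v + w)].
Applying u(0)=-4, v(0)=-4 gives c_1=4, c_2=-4.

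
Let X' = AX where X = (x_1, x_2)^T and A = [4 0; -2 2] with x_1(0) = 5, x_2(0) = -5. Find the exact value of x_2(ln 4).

A = [[4,0],[-2,2]]; eigenvalues λ = 2, 4.
Eigenvectors: (0,1) for λ=2, (-1,1) for λ=4.
From the initial condition, c_1 = 0, c_2 = -5.
x_2(ln 4) = (0)(4^2)(1) + (-5)(4^4)(1) = -1280.

-1280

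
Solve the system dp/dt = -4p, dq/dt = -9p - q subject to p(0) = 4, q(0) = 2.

Coefficient matrix A = [[-4, 0], [-9, -1]].
Characteristic polynomial det(A - λI) = λ^2 + 5λ + 4 = 0.
Eigenvalues λ = -1, -4.
For λ=-1: (A-λI) row 1 is [-3, 0], so an eigenvector is (0, -1).
For λ=-4: (A-λI) row 2 is [-9, 3], so an eigenvector is (-1, -3).
General solution: c_1e^(-t)(0,-1) + c_2e^(-4t)(-1,-3).
Applying p(0)=4, q(0)=2 gives c_1=10, c_2=-4.

p(t) = 4e^(-4t), q(t) = -10e^(-t) + 12e^(-4t)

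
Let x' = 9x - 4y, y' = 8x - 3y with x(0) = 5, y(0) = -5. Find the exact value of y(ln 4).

15280

A = [[9,-4],[8,-3]]; eigenvalues λ = 1, 5.
Eigenvectors: (1,2) for λ=1, (-1,-1) for λ=5.
From the initial condition, c_1 = -10, c_2 = -15.
y(ln 4) = (-10)(4^1)(2) + (-15)(4^5)(-1) = 15280.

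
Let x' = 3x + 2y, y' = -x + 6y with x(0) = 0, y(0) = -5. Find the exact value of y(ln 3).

A = [[3,2],[-1,6]]; eigenvalues λ = 4, 5.
Eigenvectors: (2,1) for λ=4, (-1,-1) for λ=5.
From the initial condition, c_1 = 5, c_2 = 10.
y(ln 3) = (5)(3^4)(1) + (10)(3^5)(-1) = -2025.

-2025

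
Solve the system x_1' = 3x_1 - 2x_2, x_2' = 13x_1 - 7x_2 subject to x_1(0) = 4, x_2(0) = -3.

x_1(t) = 26e^(-2t)sin(t) + 4e^(-2t)cos(t), x_2(t) = 67e^(-2t)sin(t) - 3e^(-2t)cos(t)

Coefficient matrix A = [[3, -2], [13, -7]].
Characteristic polynomial det(A - λI) = λ^2 + 4λ + 5 = 0.
Eigenvalues λ = -2 ± i (complex conjugate pair).
For λ=-2+i: an eigenvector is (-1,-3) - i(1,2) = (-1 - i, -3 - 2i).
A real fundamental pair from Re and Im of e^((-2+i)t)v: X_1 = e^(-2t)(cos(t)·(-1,-3) + sin(t)·(1,2)), X_2 = e^(-2t)(sin(t)·(-1,-3) - cos(t)·(1,2)).
General solution: K_1X_1 + K_2X_2.
Applying x_1(0)=4, x_2(0)=-3 gives K_1=11, K_2=-15.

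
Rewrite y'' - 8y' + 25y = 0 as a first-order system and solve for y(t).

y(t) = c_1e^(4t)cos(3t) + c_2e^(4t)sin(3t)

Let x_1 = y, x_2 = y'. Then x_1' = x_2 and x_2' = -25x_1 + 8x_2.
A = [[0,1],[-25,8]]; det(A-λI) = λ^2 - 8λ + 25.
Eigenvalues λ = 4 ± 3i.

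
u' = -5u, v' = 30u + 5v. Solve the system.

Coefficient matrix A = [[-5, 0], [30, 5]].
Characteristic polynomial det(A - λI) = λ^2 - 25 = 0.
Eigenvalues λ = 5, -5.
For λ=5: (A-λI) row 1 is [-10, 0], so an eigenvector is (0, -1).
For λ=-5: (A-λI) row 2 is [30, 10], so an eigenvector is (-1, 3).
General solution: K_1e^(5t)(0,-1) + K_2e^(-5t)(-1,3).

u(t) = -K_2e^(-5t), v(t) = -K_1e^(5t) + 3K_2e^(-5t)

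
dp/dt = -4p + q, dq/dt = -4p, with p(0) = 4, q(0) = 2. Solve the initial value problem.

Coefficient matrix A = [[-4, 1], [-4, 0]].
Characteristic polynomial det(A - λI) = λ^2 + 4λ + 4 = 0.
Single eigenvalue λ = -2 with algebraic multiplicity 2.
Eigenvector v = (1,2); generalized eigenvector w with (A-λI)w=v is (1,3).
General solution: e^(-2t)[K_1·v + K_2·(t·v + w)].
Applying p(0)=4, q(0)=2 gives K_1=10, K_2=-6.

p(t) = -6te^(-2t) + 4e^(-2t), q(t) = -12te^(-2t) + 2e^(-2t)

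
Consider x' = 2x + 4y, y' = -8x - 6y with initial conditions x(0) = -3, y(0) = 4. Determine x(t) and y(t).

x(t) = e^(-2t)sin(4t) - 3e^(-2t)cos(4t), y(t) = 2e^(-2t)sin(4t) + 4e^(-2t)cos(4t)

Coefficient matrix A = [[2, 4], [-8, -6]].
Characteristic polynomial det(A - λI) = λ^2 + 4λ + 20 = 0.
Eigenvalues λ = -2 ± 4i (complex conjugate pair).
For λ=-2+4i: an eigenvector is (1,-1) - i(0,-1) = (1, -1 + i).
A real fundamental pair from Re and Im of e^((-2+4i)t)v: X_1 = e^(-2t)(cos(4t)·(1,-1) + sin(4t)·(0,-1)), X_2 = e^(-2t)(sin(4t)·(1,-1) - cos(4t)·(0,-1)).
General solution: c_1X_1 + c_2X_2.
Applying x(0)=-3, y(0)=4 gives c_1=-3, c_2=1.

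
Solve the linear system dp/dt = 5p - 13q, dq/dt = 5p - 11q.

p(t) = -2K_1e^(-3t)sin(t) + 3K_1e^(-3t)cos(t) + 3K_2e^(-3t)sin(t) + 2K_2e^(-3t)cos(t), q(t) = -K_1e^(-3t)sin(t) + 2K_1e^(-3t)cos(t) + 2K_2e^(-3t)sin(t) + K_2e^(-3t)cos(t)

Coefficient matrix A = [[5, -13], [5, -11]].
Characteristic polynomial det(A - λI) = λ^2 + 6λ + 10 = 0.
Eigenvalues λ = -3 ± i (complex conjugate pair).
For λ=-3+i: an eigenvector is (3,2) - i(-2,-1) = (3 + 2i, 2 + i).
A real fundamental pair from Re and Im of e^((-3+i)t)v: X_1 = e^(-3t)(cos(t)·(3,2) + sin(t)·(-2,-1)), X_2 = e^(-3t)(sin(t)·(3,2) - cos(t)·(-2,-1)).
General solution: K_1X_1 + K_2X_2.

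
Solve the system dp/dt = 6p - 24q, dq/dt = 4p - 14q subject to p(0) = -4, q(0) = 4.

Coefficient matrix A = [[6, -24], [4, -14]].
Characteristic polynomial det(A - λI) = λ^2 + 8λ + 12 = 0.
Eigenvalues λ = -6, -2.
For λ=-6: (A-λI) row 1 is [12, -24], so an eigenvector is (-2, -1).
For λ=-2: (A-λI) row 1 is [8, -24], so an eigenvector is (3, 1).
General solution: K_1e^(-6t)(-2,-1) + K_2e^(-2t)(3,1).
Applying p(0)=-4, q(0)=4 gives K_1=-16, K_2=-12.

p(t) = -36e^(-2t) + 32e^(-6t), q(t) = -12e^(-2t) + 16e^(-6t)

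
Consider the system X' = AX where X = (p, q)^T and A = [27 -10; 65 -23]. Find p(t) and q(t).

Coefficient matrix A = [[27, -10], [65, -23]].
Characteristic polynomial det(A - λI) = λ^2 - 4λ + 29 = 0.
Eigenvalues λ = 2 ± 5i (complex conjugate pair).
For λ=2+5i: an eigenvector is (1,3) - i(-1,-2) = (1 + i, 3 + 2i).
A real fundamental pair from Re and Im of e^((2+5i)t)v: X_1 = e^(2t)(cos(5t)·(1,3) + sin(5t)·(-1,-2)), X_2 = e^(2t)(sin(5t)·(1,3) - cos(5t)·(-1,-2)).
General solution: c_1X_1 + c_2X_2.

p(t) = -c_1e^(2t)sin(5t) + c_1e^(2t)cos(5t) + c_2e^(2t)sin(5t) + c_2e^(2t)cos(5t), q(t) = -2c_1e^(2t)sin(5t) + 3c_1e^(2t)cos(5t) + 3c_2e^(2t)sin(5t) + 2c_2e^(2t)cos(5t)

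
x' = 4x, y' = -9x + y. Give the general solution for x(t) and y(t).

Coefficient matrix A = [[4, 0], [-9, 1]].
Characteristic polynomial det(A - λI) = λ^2 - 5λ + 4 = 0.
Eigenvalues λ = 4, 1.
For λ=4: (A-λI) row 2 is [-9, -3], so an eigenvector is (1, -3).
For λ=1: (A-λI) row 1 is [3, 0], so an eigenvector is (0, -1).
General solution: K_1e^(4t)(1,-3) + K_2e^(t)(0,-1).

x(t) = K_1e^(4t), y(t) = -3K_1e^(4t) - K_2e^(t)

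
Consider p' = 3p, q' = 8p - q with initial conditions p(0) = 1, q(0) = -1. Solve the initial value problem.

Coefficient matrix A = [[3, 0], [8, -1]].
Characteristic polynomial det(A - λI) = λ^2 - 2λ - 3 = 0.
Eigenvalues λ = 3, -1.
For λ=3: (A-λI) row 2 is [8, -4], so an eigenvector is (-1, -2).
For λ=-1: (A-λI) row 1 is [4, 0], so an eigenvector is (0, 1).
General solution: c_1e^(3t)(-1,-2) + c_2e^(-t)(0,1).
Applying p(0)=1, q(0)=-1 gives c_1=-1, c_2=-3.

p(t) = e^(3t), q(t) = 2e^(3t) - 3e^(-t)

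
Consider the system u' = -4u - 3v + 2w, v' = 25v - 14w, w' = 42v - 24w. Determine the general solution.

u(t) = K_1e^(-4t) + K_2e^(-3t), v(t) = K_2e^(-3t) - 2K_3e^(4t), w(t) = 2K_2e^(-3t) - 3K_3e^(4t)

Coefficient matrix A = [[-4, -3, 2], [0, 25, -14], [0, 42, -24]].
det(A - λI) = 0 gives eigenvalues λ = -4, -3, 4.
For λ=-4: eigenvector (1,0,0).
For λ=-3: eigenvector (1,1,2).
For λ=4: eigenvector (0,-2,-3).
General solution: K_1e^(-4t)(1,0,0) + K_2e^(-3t)(1,1,2) + K_3e^(4t)(0,-2,-3).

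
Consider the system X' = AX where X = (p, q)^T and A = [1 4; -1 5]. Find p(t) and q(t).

Coefficient matrix A = [[1, 4], [-1, 5]].
Characteristic polynomial det(A - λI) = λ^2 - 6λ + 9 = 0.
Single eigenvalue λ = 3 with algebraic multiplicity 2.
Eigenvector v = (2,1); generalized eigenvector w with (A-λI)w=v is (-3,-1).
General solution: e^(3t)[c_1·v + c_2·(t·v + w)].

p(t) = 2c_1e^(3t) + 2c_2te^(3t) - 3c_2e^(3t), q(t) = c_1e^(3t) + c_2te^(3t) - c_2e^(3t)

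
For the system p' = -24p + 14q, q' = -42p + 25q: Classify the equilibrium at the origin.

saddle

A = [[-24,14],[-42,25]]; det(A-λI) = λ^2 - λ - 12.
λ = 4, -3: opposite signs.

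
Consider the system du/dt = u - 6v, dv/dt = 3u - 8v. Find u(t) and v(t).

Coefficient matrix A = [[1, -6], [3, -8]].
Characteristic polynomial det(A - λI) = λ^2 + 7λ + 10 = 0.
Eigenvalues λ = -5, -2.
For λ=-5: (A-λI) row 1 is [6, -6], so an eigenvector is (1, 1).
For λ=-2: (A-λI) row 1 is [3, -6], so an eigenvector is (2, 1).
General solution: K_1e^(-5t)(1,1) + K_2e^(-2t)(2,1).

u(t) = K_1e^(-5t) + 2K_2e^(-2t), v(t) = K_1e^(-5t) + K_2e^(-2t)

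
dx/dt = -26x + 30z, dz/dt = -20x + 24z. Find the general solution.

x(t) = C_1e^(4t) - 3C_2e^(-6t), z(t) = C_1e^(4t) - 2C_2e^(-6t)

Coefficient matrix A = [[-26, 30], [-20, 24]].
Characteristic polynomial det(A - λI) = λ^2 + 2λ - 24 = 0.
Eigenvalues λ = 4, -6.
For λ=4: (A-λI) row 1 is [-30, 30], so an eigenvector is (1, 1).
For λ=-6: (A-λI) row 1 is [-20, 30], so an eigenvector is (-3, -2).
General solution: C_1e^(4t)(1,1) + C_2e^(-6t)(-3,-2).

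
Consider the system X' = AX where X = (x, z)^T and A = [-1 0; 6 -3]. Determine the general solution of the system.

Coefficient matrix A = [[-1, 0], [6, -3]].
Characteristic polynomial det(A - λI) = λ^2 + 4λ + 3 = 0.
Eigenvalues λ = -1, -3.
For λ=-1: (A-λI) row 2 is [6, -2], so an eigenvector is (1, 3).
For λ=-3: (A-λI) row 1 is [2, 0], so an eigenvector is (0, 1).
General solution: K_1e^(-t)(1,3) + K_2e^(-3t)(0,1).

x(t) = K_1e^(-t), z(t) = 3K_1e^(-t) + K_2e^(-3t)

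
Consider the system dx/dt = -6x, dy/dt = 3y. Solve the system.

x(t) = -C_2e^(-6t), y(t) = C_1e^(3t)

Coefficient matrix A = [[-6, 0], [0, 3]].
Characteristic polynomial det(A - λI) = λ^2 + 3λ - 18 = 0.
Eigenvalues λ = 3, -6.
For λ=3: (A-λI) row 1 is [-9, 0], so an eigenvector is (0, 1).
For λ=-6: (A-λI) row 2 is [0, 9], so an eigenvector is (-1, 0).
General solution: C_1e^(3t)(0,1) + C_2e^(-6t)(-1,0).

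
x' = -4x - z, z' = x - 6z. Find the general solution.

Coefficient matrix A = [[-4, -1], [1, -6]].
Characteristic polynomial det(A - λI) = λ^2 + 10λ + 25 = 0.
Single eigenvalue λ = -5 with algebraic multiplicity 2.
Eigenvector v = (-1,-1); generalized eigenvector w with (A-λI)w=v is (-3,-2).
General solution: e^(-5t)[K_1·v + K_2·(t·v + w)].

x(t) = -K_1e^(-5t) - K_2te^(-5t) - 3K_2e^(-5t), z(t) = -K_1e^(-5t) - K_2te^(-5t) - 2K_2e^(-5t)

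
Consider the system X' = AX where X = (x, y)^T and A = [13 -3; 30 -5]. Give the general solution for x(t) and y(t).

Coefficient matrix A = [[13, -3], [30, -5]].
Characteristic polynomial det(A - λI) = λ^2 - 8λ + 25 = 0.
Eigenvalues λ = 4 ± 3i (complex conjugate pair).
For λ=4+3i: an eigenvector is (-1,-3) - i(0,-1) = (-1, -3 + i).
A real fundamental pair from Re and Im of e^((4+3i)t)v: X_1 = e^(4t)(cos(3t)·(-1,-3) + sin(3t)·(0,-1)), X_2 = e^(4t)(sin(3t)·(-1,-3) - cos(3t)·(0,-1)).
General solution: C_1X_1 + C_2X_2.

x(t) = -C_1e^(4t)cos(3t) - C_2e^(4t)sin(3t), y(t) = -C_1e^(4t)sin(3t) - 3C_1e^(4t)cos(3t) - 3C_2e^(4t)sin(3t) + C_2e^(4t)cos(3t)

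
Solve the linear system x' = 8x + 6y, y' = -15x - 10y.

Coefficient matrix A = [[8, 6], [-15, -10]].
Characteristic polynomial det(A - λI) = λ^2 + 2λ + 10 = 0.
Eigenvalues λ = -1 ± 3i (complex conjugate pair).
For λ=-1+3i: an eigenvector is (-1,1) - i(-1,2) = (-1 + i, 1 - 2i).
A real fundamental pair from Re and Im of e^((-1+3i)t)v: X_1 = e^(-t)(cos(3t)·(-1,1) + sin(3t)·(-1,2)), X_2 = e^(-t)(sin(3t)·(-1,1) - cos(3t)·(-1,2)).
General solution: C_1X_1 + C_2X_2.

x(t) = -C_1e^(-t)sin(3t) - C_1e^(-t)cos(3t) - C_2e^(-t)sin(3t) + C_2e^(-t)cos(3t), y(t) = 2C_1e^(-t)sin(3t) + C_1e^(-t)cos(3t) + C_2e^(-t)sin(3t) - 2C_2e^(-t)cos(3t)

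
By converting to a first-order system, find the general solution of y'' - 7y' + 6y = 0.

Let x_1 = y, x_2 = y'. Then x_1' = x_2 and x_2' = -6x_1 + 7x_2.
A = [[0,1],[-6,7]]; det(A-λI) = λ^2 - 7λ + 6.
Eigenvalues λ = 1, 6 with eigenvectors (1,1), (1,6).

y(t) = K_1e^(t) + K_2e^(6t)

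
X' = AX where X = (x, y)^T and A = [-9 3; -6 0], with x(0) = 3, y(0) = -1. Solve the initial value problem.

Coefficient matrix A = [[-9, 3], [-6, 0]].
Characteristic polynomial det(A - λI) = λ^2 + 9λ + 18 = 0.
Eigenvalues λ = -3, -6.
For λ=-3: (A-λI) row 1 is [-6, 3], so an eigenvector is (1, 2).
For λ=-6: (A-λI) row 1 is [-3, 3], so an eigenvector is (-1, -1).
General solution: K_1e^(-3t)(1,2) + K_2e^(-6t)(-1,-1).
Applying x(0)=3, y(0)=-1 gives K_1=-4, K_2=-7.

x(t) = -4e^(-3t) + 7e^(-6t), y(t) = -8e^(-3t) + 7e^(-6t)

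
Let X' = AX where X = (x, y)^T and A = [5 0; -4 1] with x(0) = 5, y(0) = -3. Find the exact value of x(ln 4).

5120

A = [[5,0],[-4,1]]; eigenvalues λ = 5, 1.
Eigenvectors: (1,-1) for λ=5, (0,-1) for λ=1.
From the initial condition, c_1 = 5, c_2 = -2.
x(ln 4) = (5)(4^5)(1) + (-2)(4^1)(0) = 5120.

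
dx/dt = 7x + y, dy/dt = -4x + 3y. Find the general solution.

x(t) = -c_1e^(5t) - c_2te^(5t) - c_2e^(5t), y(t) = 2c_1e^(5t) + 2c_2te^(5t) + c_2e^(5t)

Coefficient matrix A = [[7, 1], [-4, 3]].
Characteristic polynomial det(A - λI) = λ^2 - 10λ + 25 = 0.
Single eigenvalue λ = 5 with algebraic multiplicity 2.
Eigenvector v = (-1,2); generalized eigenvector w with (A-λI)w=v is (-1,1).
General solution: e^(5t)[c_1·v + c_2·(t·v + w)].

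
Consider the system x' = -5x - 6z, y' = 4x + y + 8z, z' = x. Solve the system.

x(t) = 3C_2e^(-3t) - 2C_3e^(-2t), y(t) = C_1e^(t) - C_2e^(-3t), z(t) = -C_2e^(-3t) + C_3e^(-2t)

Coefficient matrix A = [[-5, 0, -6], [4, 1, 8], [1, 0, 0]].
det(A - λI) = 0 gives eigenvalues λ = 1, -3, -2.
For λ=1: eigenvector (0,1,0).
For λ=-3: eigenvector (3,-1,-1).
For λ=-2: eigenvector (-2,0,1).
General solution: C_1e^(t)(0,1,0) + C_2e^(-3t)(3,-1,-1) + C_3e^(-2t)(-2,0,1).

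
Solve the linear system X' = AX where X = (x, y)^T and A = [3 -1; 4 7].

Coefficient matrix A = [[3, -1], [4, 7]].
Characteristic polynomial det(A - λI) = λ^2 - 10λ + 25 = 0.
Single eigenvalue λ = 5 with algebraic multiplicity 2.
Eigenvector v = (1,-2); generalized eigenvector w with (A-λI)w=v is (1,-3).
General solution: e^(5t)[c_1·v + c_2·(t·v + w)].

x(t) = c_1e^(5t) + c_2te^(5t) + c_2e^(5t), y(t) = -2c_1e^(5t) - 2c_2te^(5t) - 3c_2e^(5t)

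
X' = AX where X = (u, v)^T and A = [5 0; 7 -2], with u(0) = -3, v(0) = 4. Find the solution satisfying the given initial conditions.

Coefficient matrix A = [[5, 0], [7, -2]].
Characteristic polynomial det(A - λI) = λ^2 - 3λ - 10 = 0.
Eigenvalues λ = -2, 5.
For λ=-2: (A-λI) row 1 is [7, 0], so an eigenvector is (0, 1).
For λ=5: (A-λI) row 2 is [7, -7], so an eigenvector is (-1, -1).
General solution: c_1e^(-2t)(0,1) + c_2e^(5t)(-1,-1).
Applying u(0)=-3, v(0)=4 gives c_1=7, c_2=3.

u(t) = -3e^(5t), v(t) = -3e^(5t) + 7e^(-2t)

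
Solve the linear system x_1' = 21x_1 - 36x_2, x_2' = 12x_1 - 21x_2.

Coefficient matrix A = [[21, -36], [12, -21]].
Characteristic polynomial det(A - λI) = λ^2 - 9 = 0.
Eigenvalues λ = 3, -3.
For λ=3: (A-λI) row 1 is [18, -36], so an eigenvector is (2, 1).
For λ=-3: (A-λI) row 1 is [24, -36], so an eigenvector is (3, 2).
General solution: C_1e^(3t)(2,1) + C_2e^(-3t)(3,2).

x_1(t) = 2C_1e^(3t) + 3C_2e^(-3t), x_2(t) = C_1e^(3t) + 2C_2e^(-3t)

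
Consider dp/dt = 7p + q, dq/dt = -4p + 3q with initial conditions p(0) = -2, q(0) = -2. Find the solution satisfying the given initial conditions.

p(t) = -6te^(5t) - 2e^(5t), q(t) = 12te^(5t) - 2e^(5t)

Coefficient matrix A = [[7, 1], [-4, 3]].
Characteristic polynomial det(A - λI) = λ^2 - 10λ + 25 = 0.
Single eigenvalue λ = 5 with algebraic multiplicity 2.
Eigenvector v = (1,-2); generalized eigenvector w with (A-λI)w=v is (2,-3).
General solution: e^(5t)[K_1·v + K_2·(t·v + w)].
Applying p(0)=-2, q(0)=-2 gives K_1=10, K_2=-6.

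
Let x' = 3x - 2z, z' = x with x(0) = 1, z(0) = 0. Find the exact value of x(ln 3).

15

A = [[3,-2],[1,0]]; eigenvalues λ = 1, 2.
Eigenvectors: (1,1) for λ=1, (-2,-1) for λ=2.
From the initial condition, c_1 = -1, c_2 = -1.
x(ln 3) = (-1)(3^1)(1) + (-1)(3^2)(-2) = 15.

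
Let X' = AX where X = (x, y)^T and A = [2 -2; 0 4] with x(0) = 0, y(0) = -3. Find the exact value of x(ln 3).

216

A = [[2,-2],[0,4]]; eigenvalues λ = 4, 2.
Eigenvectors: (-1,1) for λ=4, (-1,0) for λ=2.
From the initial condition, c_1 = -3, c_2 = 3.
x(ln 3) = (-3)(3^4)(-1) + (3)(3^2)(-1) = 216.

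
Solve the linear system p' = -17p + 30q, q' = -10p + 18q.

Coefficient matrix A = [[-17, 30], [-10, 18]].
Characteristic polynomial det(A - λI) = λ^2 - λ - 6 = 0.
Eigenvalues λ = -2, 3.
For λ=-2: (A-λI) row 1 is [-15, 30], so an eigenvector is (-2, -1).
For λ=3: (A-λI) row 1 is [-20, 30], so an eigenvector is (3, 2).
General solution: C_1e^(-2t)(-2,-1) + C_2e^(3t)(3,2).

p(t) = -2C_1e^(-2t) + 3C_2e^(3t), q(t) = -C_1e^(-2t) + 2C_2e^(3t)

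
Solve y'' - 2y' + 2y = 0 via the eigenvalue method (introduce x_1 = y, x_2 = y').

y(t) = c_1e^(t)cos(t) + c_2e^(t)sin(t)

Let x_1 = y, x_2 = y'. Then x_1' = x_2 and x_2' = -2x_1 + 2x_2.
A = [[0,1],[-2,2]]; det(A-λI) = λ^2 - 2λ + 2.
Eigenvalues λ = 1 ± i.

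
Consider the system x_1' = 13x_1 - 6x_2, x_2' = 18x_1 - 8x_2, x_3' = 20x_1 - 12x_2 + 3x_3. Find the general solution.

x_1(t) = -2K_1e^(4t) + K_2e^(t), x_2(t) = -3K_1e^(4t) + 2K_2e^(t), x_3(t) = -4K_1e^(4t) + 2K_2e^(t) + K_3e^(3t)

Coefficient matrix A = [[13, -6, 0], [18, -8, 0], [20, -12, 3]].
det(A - λI) = 0 gives eigenvalues λ = 4, 1, 3.
For λ=4: eigenvector (-2,-3,-4).
For λ=1: eigenvector (1,2,2).
For λ=3: eigenvector (0,0,1).
General solution: K_1e^(4t)(-2,-3,-4) + K_2e^(t)(1,2,2) + K_3e^(3t)(0,0,1).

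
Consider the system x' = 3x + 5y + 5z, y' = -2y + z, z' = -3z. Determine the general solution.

Coefficient matrix A = [[3, 5, 5], [0, -2, 1], [0, 0, -3]].
det(A - λI) = 0 gives eigenvalues λ = 3, -2, -3.
For λ=3: eigenvector (1,0,0).
For λ=-2: eigenvector (-1,1,0).
For λ=-3: eigenvector (0,-1,1).
General solution: C_1e^(3t)(1,0,0) + C_2e^(-2t)(-1,1,0) + C_3e^(-3t)(0,-1,1).

x(t) = C_1e^(3t) - C_2e^(-2t), y(t) = C_2e^(-2t) - C_3e^(-3t), z(t) = C_3e^(-3t)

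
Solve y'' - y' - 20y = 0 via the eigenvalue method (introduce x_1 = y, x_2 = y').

Let x_1 = y, x_2 = y'. Then x_1' = x_2 and x_2' = 20x_1 + x_2.
A = [[0,1],[20,1]]; det(A-λI) = λ^2 - λ - 20.
Eigenvalues λ = -4, 5 with eigenvectors (1,-4), (1,5).

y(t) = K_1e^(-4t) + K_2e^(5t)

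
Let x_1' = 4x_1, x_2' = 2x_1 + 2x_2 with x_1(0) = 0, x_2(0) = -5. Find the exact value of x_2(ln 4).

-80

A = [[4,0],[2,2]]; eigenvalues λ = 4, 2.
Eigenvectors: (1,1) for λ=4, (0,-1) for λ=2.
From the initial condition, c_1 = 0, c_2 = 5.
x_2(ln 4) = (0)(4^4)(1) + (5)(4^2)(-1) = -80.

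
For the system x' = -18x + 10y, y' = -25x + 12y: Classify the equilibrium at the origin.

A = [[-18,10],[-25,12]]; det(A-λI) = λ^2 + 6λ + 34.
λ = -3 ± 5i: negative real part.

stable spiral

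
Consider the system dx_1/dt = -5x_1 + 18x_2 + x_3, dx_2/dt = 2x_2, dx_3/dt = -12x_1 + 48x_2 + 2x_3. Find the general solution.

x_1(t) = c_1e^(-2t) + 4c_2e^(2t) + c_3e^(-t), x_2(t) = c_2e^(2t), x_3(t) = 3c_1e^(-2t) + 10c_2e^(2t) + 4c_3e^(-t)

Coefficient matrix A = [[-5, 18, 1], [0, 2, 0], [-12, 48, 2]].
det(A - λI) = 0 gives eigenvalues λ = -2, 2, -1.
For λ=-2: eigenvector (1,0,3).
For λ=2: eigenvector (4,1,10).
For λ=-1: eigenvector (1,0,4).
General solution: c_1e^(-2t)(1,0,3) + c_2e^(2t)(4,1,10) + c_3e^(-t)(1,0,4).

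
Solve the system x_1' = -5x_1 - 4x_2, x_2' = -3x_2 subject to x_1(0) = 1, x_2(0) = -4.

x_1(t) = 8e^(-3t) - 7e^(-5t), x_2(t) = -4e^(-3t)

Coefficient matrix A = [[-5, -4], [0, -3]].
Characteristic polynomial det(A - λI) = λ^2 + 8λ + 15 = 0.
Eigenvalues λ = -3, -5.
For λ=-3: (A-λI) row 1 is [-2, -4], so an eigenvector is (-2, 1).
For λ=-5: (A-λI) row 1 is [0, -4], so an eigenvector is (1, 0).
General solution: c_1e^(-3t)(-2,1) + c_2e^(-5t)(1,0).
Applying x_1(0)=1, x_2(0)=-4 gives c_1=-4, c_2=-7.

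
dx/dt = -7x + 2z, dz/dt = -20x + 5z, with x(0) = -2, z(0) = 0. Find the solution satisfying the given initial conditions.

Coefficient matrix A = [[-7, 2], [-20, 5]].
Characteristic polynomial det(A - λI) = λ^2 + 2λ + 5 = 0.
Eigenvalues λ = -1 ± 2i (complex conjugate pair).
For λ=-1+2i: an eigenvector is (0,1) - i(1,3) = (0 - i, 1 - 3i).
A real fundamental pair from Re and Im of e^((-1+2i)t)v: X_1 = e^(-t)(cos(2t)·(0,1) + sin(2t)·(1,3)), X_2 = e^(-t)(sin(2t)·(0,1) - cos(2t)·(1,3)).
General solution: K_1X_1 + K_2X_2.
Applying x(0)=-2, z(0)=0 gives K_1=6, K_2=2.

x(t) = 6e^(-t)sin(2t) - 2e^(-t)cos(2t), z(t) = 20e^(-t)sin(2t)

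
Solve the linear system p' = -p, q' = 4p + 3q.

p(t) = -C_2e^(-t), q(t) = -C_1e^(3t) + C_2e^(-t)

Coefficient matrix A = [[-1, 0], [4, 3]].
Characteristic polynomial det(A - λI) = λ^2 - 2λ - 3 = 0.
Eigenvalues λ = 3, -1.
For λ=3: (A-λI) row 1 is [-4, 0], so an eigenvector is (0, -1).
For λ=-1: (A-λI) row 2 is [4, 4], so an eigenvector is (-1, 1).
General solution: C_1e^(3t)(0,-1) + C_2e^(-t)(-1,1).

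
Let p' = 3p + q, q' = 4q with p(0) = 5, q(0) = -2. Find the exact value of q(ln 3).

A = [[3,1],[0,4]]; eigenvalues λ = 4, 3.
Eigenvectors: (1,1) for λ=4, (-1,0) for λ=3.
From the initial condition, c_1 = -2, c_2 = -7.
q(ln 3) = (-2)(3^4)(1) + (-7)(3^3)(0) = -162.

-162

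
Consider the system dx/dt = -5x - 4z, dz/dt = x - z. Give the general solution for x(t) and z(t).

x(t) = -2K_1e^(-3t) - 2K_2te^(-3t) - 3K_2e^(-3t), z(t) = K_1e^(-3t) + K_2te^(-3t) + 2K_2e^(-3t)

Coefficient matrix A = [[-5, -4], [1, -1]].
Characteristic polynomial det(A - λI) = λ^2 + 6λ + 9 = 0.
Single eigenvalue λ = -3 with algebraic multiplicity 2.
Eigenvector v = (-2,1); generalized eigenvector w with (A-λI)w=v is (-3,2).
General solution: e^(-3t)[K_1·v + K_2·(t·v + w)].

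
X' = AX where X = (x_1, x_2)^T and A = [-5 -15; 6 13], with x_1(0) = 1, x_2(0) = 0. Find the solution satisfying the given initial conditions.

Coefficient matrix A = [[-5, -15], [6, 13]].
Characteristic polynomial det(A - λI) = λ^2 - 8λ + 25 = 0.
Eigenvalues λ = 4 ± 3i (complex conjugate pair).
For λ=4+3i: an eigenvector is (-1,1) - i(-2,1) = (-1 + 2i, 1 - i).
A real fundamental pair from Re and Im of e^((4+3i)t)v: X_1 = e^(4t)(cos(3t)·(-1,1) + sin(3t)·(-2,1)), X_2 = e^(4t)(sin(3t)·(-1,1) - cos(3t)·(-2,1)).
General solution: c_1X_1 + c_2X_2.
Applying x_1(0)=1, x_2(0)=0 gives c_1=1, c_2=1.

x_1(t) = -3e^(4t)sin(3t) + e^(4t)cos(3t), x_2(t) = 2e^(4t)sin(3t)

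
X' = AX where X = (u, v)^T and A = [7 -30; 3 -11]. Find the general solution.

u(t) = -C_1e^(-2t)sin(3t) + 3C_1e^(-2t)cos(3t) + 3C_2e^(-2t)sin(3t) + C_2e^(-2t)cos(3t), v(t) = C_1e^(-2t)cos(3t) + C_2e^(-2t)sin(3t)

Coefficient matrix A = [[7, -30], [3, -11]].
Characteristic polynomial det(A - λI) = λ^2 + 4λ + 13 = 0.
Eigenvalues λ = -2 ± 3i (complex conjugate pair).
For λ=-2+3i: an eigenvector is (3,1) - i(-1,0) = (3 + i, 1).
A real fundamental pair from Re and Im of e^((-2+3i)t)v: X_1 = e^(-2t)(cos(3t)·(3,1) + sin(3t)·(-1,0)), X_2 = e^(-2t)(sin(3t)·(3,1) - cos(3t)·(-1,0)).
General solution: C_1X_1 + C_2X_2.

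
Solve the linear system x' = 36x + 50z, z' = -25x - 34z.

Coefficient matrix A = [[36, 50], [-25, -34]].
Characteristic polynomial det(A - λI) = λ^2 - 2λ + 26 = 0.
Eigenvalues λ = 1 ± 5i (complex conjugate pair).
For λ=1+5i: an eigenvector is (-1,1) - i(3,-2) = (-1 - 3i, 1 + 2i).
A real fundamental pair from Re and Im of e^((1+5i)t)v: X_1 = e^(t)(cos(5t)·(-1,1) + sin(5t)·(3,-2)), X_2 = e^(t)(sin(5t)·(-1,1) - cos(5t)·(3,-2)).
General solution: C_1X_1 + C_2X_2.

x(t) = 3C_1e^(t)sin(5t) - C_1e^(t)cos(5t) - C_2e^(t)sin(5t) - 3C_2e^(t)cos(5t), z(t) = -2C_1e^(t)sin(5t) + C_1e^(t)cos(5t) + C_2e^(t)sin(5t) + 2C_2e^(t)cos(5t)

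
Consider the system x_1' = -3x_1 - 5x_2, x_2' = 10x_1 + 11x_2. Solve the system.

Coefficient matrix A = [[-3, -5], [10, 11]].
Characteristic polynomial det(A - λI) = λ^2 - 8λ + 17 = 0.
Eigenvalues λ = 4 ± i (complex conjugate pair).
For λ=4+i: an eigenvector is (1,-1) - i(-2,3) = (1 + 2i, -1 - 3i).
A real fundamental pair from Re and Im of e^((4+i)t)v: X_1 = e^(4t)(cos(t)·(1,-1) + sin(t)·(-2,3)), X_2 = e^(4t)(sin(t)·(1,-1) - cos(t)·(-2,3)).
General solution: c_1X_1 + c_2X_2.

x_1(t) = -2c_1e^(4t)sin(t) + c_1e^(4t)cos(t) + c_2e^(4t)sin(t) + 2c_2e^(4t)cos(t), x_2(t) = 3c_1e^(4t)sin(t) - c_1e^(4t)cos(t) - c_2e^(4t)sin(t) - 3c_2e^(4t)cos(t)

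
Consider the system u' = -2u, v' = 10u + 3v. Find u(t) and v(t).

u(t) = -K_1e^(-2t), v(t) = 2K_1e^(-2t) - K_2e^(3t)

Coefficient matrix A = [[-2, 0], [10, 3]].
Characteristic polynomial det(A - λI) = λ^2 - λ - 6 = 0.
Eigenvalues λ = -2, 3.
For λ=-2: (A-λI) row 2 is [10, 5], so an eigenvector is (-1, 2).
For λ=3: (A-λI) row 1 is [-5, 0], so an eigenvector is (0, -1).
General solution: K_1e^(-2t)(-1,2) + K_2e^(3t)(0,-1).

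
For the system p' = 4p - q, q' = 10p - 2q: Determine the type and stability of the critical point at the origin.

unstable spiral

A = [[4,-1],[10,-2]]; det(A-λI) = λ^2 - 2λ + 2.
λ = 1 ± i: positive real part.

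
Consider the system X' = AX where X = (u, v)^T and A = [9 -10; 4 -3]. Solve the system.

u(t) = -C_1e^(3t)sin(2t) - 2C_1e^(3t)cos(2t) - 2C_2e^(3t)sin(2t) + C_2e^(3t)cos(2t), v(t) = -C_1e^(3t)sin(2t) - C_1e^(3t)cos(2t) - C_2e^(3t)sin(2t) + C_2e^(3t)cos(2t)

Coefficient matrix A = [[9, -10], [4, -3]].
Characteristic polynomial det(A - λI) = λ^2 - 6λ + 13 = 0.
Eigenvalues λ = 3 ± 2i (complex conjugate pair).
For λ=3+2i: an eigenvector is (-2,-1) - i(-1,-1) = (-2 + i, -1 + i).
A real fundamental pair from Re and Im of e^((3+2i)t)v: X_1 = e^(3t)(cos(2t)·(-2,-1) + sin(2t)·(-1,-1)), X_2 = e^(3t)(sin(2t)·(-2,-1) - cos(2t)·(-1,-1)).
General solution: C_1X_1 + C_2X_2.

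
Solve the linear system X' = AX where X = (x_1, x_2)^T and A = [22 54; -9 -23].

Coefficient matrix A = [[22, 54], [-9, -23]].
Characteristic polynomial det(A - λI) = λ^2 + λ - 20 = 0.
Eigenvalues λ = 4, -5.
For λ=4: (A-λI) row 1 is [18, 54], so an eigenvector is (3, -1).
For λ=-5: (A-λI) row 1 is [27, 54], so an eigenvector is (-2, 1).
General solution: C_1e^(4t)(3,-1) + C_2e^(-5t)(-2,1).

x_1(t) = 3C_1e^(4t) - 2C_2e^(-5t), x_2(t) = -C_1e^(4t) + C_2e^(-5t)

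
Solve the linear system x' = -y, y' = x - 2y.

Coefficient matrix A = [[0, -1], [1, -2]].
Characteristic polynomial det(A - λI) = λ^2 + 2λ + 1 = 0.
Single eigenvalue λ = -1 with algebraic multiplicity 2.
Eigenvector v = (1,1); generalized eigenvector w with (A-λI)w=v is (2,1).
General solution: e^(-t)[c_1·v + c_2·(t·v + w)].

x(t) = c_1e^(-t) + c_2te^(-t) + 2c_2e^(-t), y(t) = c_1e^(-t) + c_2te^(-t) + c_2e^(-t)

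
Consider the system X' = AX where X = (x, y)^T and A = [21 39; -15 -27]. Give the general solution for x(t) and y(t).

Coefficient matrix A = [[21, 39], [-15, -27]].
Characteristic polynomial det(A - λI) = λ^2 + 6λ + 18 = 0.
Eigenvalues λ = -3 ± 3i (complex conjugate pair).
For λ=-3+3i: an eigenvector is (2,-1) - i(3,-2) = (2 - 3i, -1 + 2i).
A real fundamental pair from Re and Im of e^((-3+3i)t)v: X_1 = e^(-3t)(cos(3t)·(2,-1) + sin(3t)·(3,-2)), X_2 = e^(-3t)(sin(3t)·(2,-1) - cos(3t)·(3,-2)).
General solution: K_1X_1 + K_2X_2.

x(t) = 3K_1e^(-3t)sin(3t) + 2K_1e^(-3t)cos(3t) + 2K_2e^(-3t)sin(3t) - 3K_2e^(-3t)cos(3t), y(t) = -2K_1e^(-3t)sin(3t) - K_1e^(-3t)cos(3t) - K_2e^(-3t)sin(3t) + 2K_2e^(-3t)cos(3t)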